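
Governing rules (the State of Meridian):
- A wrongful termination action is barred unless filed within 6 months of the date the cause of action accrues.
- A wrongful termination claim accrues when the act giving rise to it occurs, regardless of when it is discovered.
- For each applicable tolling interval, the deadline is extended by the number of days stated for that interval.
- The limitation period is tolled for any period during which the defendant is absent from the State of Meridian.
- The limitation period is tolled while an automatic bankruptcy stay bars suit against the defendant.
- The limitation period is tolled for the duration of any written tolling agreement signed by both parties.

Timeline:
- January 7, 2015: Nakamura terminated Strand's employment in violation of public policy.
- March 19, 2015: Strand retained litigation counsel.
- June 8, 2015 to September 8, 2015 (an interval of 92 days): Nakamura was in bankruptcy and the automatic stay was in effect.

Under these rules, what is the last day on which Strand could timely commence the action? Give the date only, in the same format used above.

October 7, 2015

The cause of action accrued on January 7, 2015, the date of the act.
Adding the 6 months base period to January 7, 2015 gives a deadline of July 7, 2015, before any tolling.
The automatic bankruptcy stay from June 8, 2015 to September 8, 2015 tolled the period for 92 days, extending the deadline to October 7, 2015.
None of the other events listed affects the running of the period under the stated rules.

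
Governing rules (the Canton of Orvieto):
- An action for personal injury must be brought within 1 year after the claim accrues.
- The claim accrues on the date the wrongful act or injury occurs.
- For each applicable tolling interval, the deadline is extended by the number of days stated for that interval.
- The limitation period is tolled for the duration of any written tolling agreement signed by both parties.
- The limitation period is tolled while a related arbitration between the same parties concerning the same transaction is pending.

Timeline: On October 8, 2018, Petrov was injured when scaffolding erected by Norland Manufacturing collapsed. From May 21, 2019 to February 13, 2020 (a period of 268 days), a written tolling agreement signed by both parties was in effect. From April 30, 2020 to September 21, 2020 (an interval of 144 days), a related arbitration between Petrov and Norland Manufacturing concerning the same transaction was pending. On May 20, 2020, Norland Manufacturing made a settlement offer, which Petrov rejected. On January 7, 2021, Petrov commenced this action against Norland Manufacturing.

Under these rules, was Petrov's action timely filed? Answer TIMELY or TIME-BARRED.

The claim accrued on October 8, 2018, the date of the act.
1 year from October 8, 2018 is October 8, 2019.
Because the written tolling agreement ran from May 21, 2019 to February 13, 2020, the deadline is extended by 268 days to July 2, 2020.
The period was tolled for 144 days by the pending related arbitration (April 30, 2020 to September 21, 2020), pushing the deadline to November 23, 2020.
The other events in the timeline have no effect on the limitation period under the stated rules.
Petrov filed on January 7, 2021, after the November 23, 2020 deadline, so the action is time-barred.

TIME-BARRED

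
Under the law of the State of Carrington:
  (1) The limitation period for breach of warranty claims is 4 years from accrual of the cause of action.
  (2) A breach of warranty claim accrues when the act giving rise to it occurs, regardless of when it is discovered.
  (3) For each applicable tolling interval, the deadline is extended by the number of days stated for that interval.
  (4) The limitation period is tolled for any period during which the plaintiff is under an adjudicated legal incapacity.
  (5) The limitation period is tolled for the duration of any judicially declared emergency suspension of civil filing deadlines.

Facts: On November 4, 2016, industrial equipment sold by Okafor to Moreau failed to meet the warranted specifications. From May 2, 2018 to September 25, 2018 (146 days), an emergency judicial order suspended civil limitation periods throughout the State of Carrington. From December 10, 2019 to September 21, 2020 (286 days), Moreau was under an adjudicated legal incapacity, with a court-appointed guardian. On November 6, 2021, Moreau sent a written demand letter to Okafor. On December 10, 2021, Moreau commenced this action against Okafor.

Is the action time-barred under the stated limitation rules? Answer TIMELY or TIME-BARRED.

The limitation period began to run on November 4, 2016.
Adding the 4 years base period to November 4, 2016 gives a deadline of November 4, 2020, before any tolling.
The period was tolled for 146 days by the emergency suspension of filing deadlines (May 2, 2018 to September 25, 2018), pushing the deadline to March 30, 2021.
The period was tolled for 286 days by the plaintiff's legal incapacity (December 10, 2019 to September 21, 2020), pushing the deadline to January 10, 2022.
The other events in the timeline have no effect on the limitation period under the stated rules.
Moreau filed on December 10, 2021, before the January 10, 2022 deadline, so the action is timely.

TIMELY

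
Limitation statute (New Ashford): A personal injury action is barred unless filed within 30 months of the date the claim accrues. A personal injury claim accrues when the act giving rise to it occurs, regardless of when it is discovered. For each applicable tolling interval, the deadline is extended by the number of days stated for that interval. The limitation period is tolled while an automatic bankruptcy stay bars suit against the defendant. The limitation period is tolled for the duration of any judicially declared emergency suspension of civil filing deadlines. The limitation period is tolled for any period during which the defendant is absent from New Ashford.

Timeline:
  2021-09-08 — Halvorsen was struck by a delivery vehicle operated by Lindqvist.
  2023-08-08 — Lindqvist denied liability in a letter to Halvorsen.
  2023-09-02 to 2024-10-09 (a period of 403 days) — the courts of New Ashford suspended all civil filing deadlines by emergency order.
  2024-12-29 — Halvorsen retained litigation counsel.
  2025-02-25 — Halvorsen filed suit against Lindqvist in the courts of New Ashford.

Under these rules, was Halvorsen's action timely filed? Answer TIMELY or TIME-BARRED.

The claim accrued on 2021-09-08, the date of the act.
30 months from 2021-09-08 is 2024-03-08.
The period was tolled for 403 days by the emergency suspension of filing deadlines (2023-09-02 to 2024-10-09), pushing the deadline to 2025-04-15.
Nothing else in the chronology tolls or restarts the period.
Halvorsen filed on 2025-02-25, before the 2025-04-15 deadline, so the action is timely.

TIMELY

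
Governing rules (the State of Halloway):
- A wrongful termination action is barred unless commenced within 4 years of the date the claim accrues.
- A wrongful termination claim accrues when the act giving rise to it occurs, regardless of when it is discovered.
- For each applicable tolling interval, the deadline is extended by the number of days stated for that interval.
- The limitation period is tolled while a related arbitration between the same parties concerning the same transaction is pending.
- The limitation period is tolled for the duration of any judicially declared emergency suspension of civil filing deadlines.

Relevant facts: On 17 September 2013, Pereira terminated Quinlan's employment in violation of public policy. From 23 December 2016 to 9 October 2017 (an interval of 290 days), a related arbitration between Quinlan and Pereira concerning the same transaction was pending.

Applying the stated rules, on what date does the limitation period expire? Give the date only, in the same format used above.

4 July 2018

The claim accrued on 17 September 2013, when the wrongful act occurred.
4 years from 17 September 2013 is 17 September 2017.
The period was tolled for 290 days by the pending related arbitration (23 December 2016 to 9 October 2017), pushing the deadline to 4 July 2018.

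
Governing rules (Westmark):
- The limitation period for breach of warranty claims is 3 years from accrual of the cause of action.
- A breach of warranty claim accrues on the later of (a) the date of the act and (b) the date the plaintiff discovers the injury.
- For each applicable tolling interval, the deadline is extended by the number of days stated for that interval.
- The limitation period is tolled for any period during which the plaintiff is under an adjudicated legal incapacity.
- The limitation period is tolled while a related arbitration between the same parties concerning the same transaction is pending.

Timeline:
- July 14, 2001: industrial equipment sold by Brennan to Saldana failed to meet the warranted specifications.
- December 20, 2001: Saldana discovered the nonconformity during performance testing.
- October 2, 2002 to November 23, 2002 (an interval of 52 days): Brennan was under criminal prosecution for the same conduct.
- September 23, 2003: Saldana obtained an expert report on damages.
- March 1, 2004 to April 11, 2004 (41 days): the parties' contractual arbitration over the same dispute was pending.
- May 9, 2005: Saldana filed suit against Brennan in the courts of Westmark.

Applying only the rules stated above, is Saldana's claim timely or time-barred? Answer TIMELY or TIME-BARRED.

Taking the later of the act (July 14, 2001) and discovery (December 20, 2001), the claim accrued on December 20, 2001.
3 years from December 20, 2001 is December 20, 2004.
The period was tolled for 41 days by the pending related arbitration (March 1, 2004 to April 11, 2004), pushing the deadline to January 30, 2005.
Although a criminal prosecution ran from October 2, 2002 to November 23, 2002, the stated rules do not make that a tolling event, so it is disregarded.
Nothing else in the chronology tolls or restarts the period.
Filing on May 9, 2005 missed the January 30, 2005 deadline — the action is time-barred.

TIME-BARRED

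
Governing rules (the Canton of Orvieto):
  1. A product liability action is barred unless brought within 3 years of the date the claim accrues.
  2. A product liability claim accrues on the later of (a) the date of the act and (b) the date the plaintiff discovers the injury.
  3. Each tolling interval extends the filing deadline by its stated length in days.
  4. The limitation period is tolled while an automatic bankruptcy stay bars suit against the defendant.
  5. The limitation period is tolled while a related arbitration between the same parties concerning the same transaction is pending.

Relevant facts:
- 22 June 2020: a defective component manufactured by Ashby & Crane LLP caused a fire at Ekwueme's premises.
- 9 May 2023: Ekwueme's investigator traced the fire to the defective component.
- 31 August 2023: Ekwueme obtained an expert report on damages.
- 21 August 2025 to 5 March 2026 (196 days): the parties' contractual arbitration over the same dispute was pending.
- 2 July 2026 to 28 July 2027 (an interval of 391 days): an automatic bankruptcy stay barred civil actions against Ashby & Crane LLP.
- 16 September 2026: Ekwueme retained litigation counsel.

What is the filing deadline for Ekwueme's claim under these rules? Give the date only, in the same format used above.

Because discovery on 9 May 2023 post-dates the 22 June 2020 act, accrual under the later-of rule falls on 9 May 2023.
3 years from 9 May 2023 is 9 May 2026.
The period was tolled for 196 days by the pending related arbitration (21 August 2025 to 5 March 2026), pushing the deadline to 21 November 2026.
Because the automatic bankruptcy stay ran from 2 July 2026 to 28 July 2027, the deadline is extended by 391 days to 17 December 2027.
The other events in the timeline have no effect on the limitation period under the stated rules.

17 December 2027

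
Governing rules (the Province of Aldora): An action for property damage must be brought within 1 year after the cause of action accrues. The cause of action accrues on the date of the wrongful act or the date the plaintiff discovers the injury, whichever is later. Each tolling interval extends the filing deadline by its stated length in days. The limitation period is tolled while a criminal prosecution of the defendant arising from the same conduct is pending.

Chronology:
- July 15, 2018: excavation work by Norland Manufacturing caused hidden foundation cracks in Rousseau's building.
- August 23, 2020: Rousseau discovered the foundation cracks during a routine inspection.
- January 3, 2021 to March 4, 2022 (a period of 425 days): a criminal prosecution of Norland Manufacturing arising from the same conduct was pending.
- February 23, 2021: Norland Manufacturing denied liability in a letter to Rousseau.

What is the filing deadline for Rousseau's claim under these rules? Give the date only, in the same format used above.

October 22, 2022

The claim accrued on August 23, 2020 — the later of the July 15, 2018 act and the August 23, 2020 discovery.
Adding the 1 year base period to August 23, 2020 gives a deadline of August 23, 2021, before any tolling.
The pending criminal prosecution from January 3, 2021 to March 4, 2022 tolled the period for 425 days, extending the deadline to October 22, 2022.
Nothing else in the chronology tolls or restarts the period.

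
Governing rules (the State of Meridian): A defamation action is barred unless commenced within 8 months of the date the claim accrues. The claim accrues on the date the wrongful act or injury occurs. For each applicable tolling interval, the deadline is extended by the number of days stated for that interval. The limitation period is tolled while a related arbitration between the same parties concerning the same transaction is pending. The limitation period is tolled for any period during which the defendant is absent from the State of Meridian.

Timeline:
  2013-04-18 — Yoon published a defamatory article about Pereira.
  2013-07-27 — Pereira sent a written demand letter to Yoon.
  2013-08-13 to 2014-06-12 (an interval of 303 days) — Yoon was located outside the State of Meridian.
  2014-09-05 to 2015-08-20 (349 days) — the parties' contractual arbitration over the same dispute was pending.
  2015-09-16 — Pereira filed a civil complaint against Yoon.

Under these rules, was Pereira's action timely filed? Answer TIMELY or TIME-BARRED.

TIMELY

The limitation period began to run on 2013-04-18.
Adding the 8 months base period to 2013-04-18 gives a deadline of 2013-12-18, before any tolling.
The defendant's absence from the jurisdiction from 2013-08-13 to 2014-06-12 tolled the period for 303 days, extending the deadline to 2014-10-17.
The period was tolled for 349 days by the pending related arbitration (2014-09-05 to 2015-08-20), pushing the deadline to 2015-10-01.
Nothing else in the chronology tolls or restarts the period.
The 2015-09-16 filing precedes the 2015-10-01 deadline; the claim is timely.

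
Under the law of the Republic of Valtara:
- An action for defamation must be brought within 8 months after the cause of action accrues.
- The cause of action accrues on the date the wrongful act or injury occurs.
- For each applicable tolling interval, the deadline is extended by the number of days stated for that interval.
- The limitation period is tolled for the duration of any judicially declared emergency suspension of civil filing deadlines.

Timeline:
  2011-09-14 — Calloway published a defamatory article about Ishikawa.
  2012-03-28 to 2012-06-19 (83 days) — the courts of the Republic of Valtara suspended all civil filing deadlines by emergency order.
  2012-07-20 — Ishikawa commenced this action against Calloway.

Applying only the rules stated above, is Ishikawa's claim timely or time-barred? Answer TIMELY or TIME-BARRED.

TIMELY

The claim accrued on 2011-09-14, when the wrongful act occurred.
The untolled deadline — 8 months after 2011-09-14 — is 2012-05-14.
The emergency suspension of filing deadlines from 2012-03-28 to 2012-06-19 tolled the period for 83 days, extending the deadline to 2012-08-05.
The 2012-07-20 filing precedes the 2012-08-05 deadline; the claim is timely.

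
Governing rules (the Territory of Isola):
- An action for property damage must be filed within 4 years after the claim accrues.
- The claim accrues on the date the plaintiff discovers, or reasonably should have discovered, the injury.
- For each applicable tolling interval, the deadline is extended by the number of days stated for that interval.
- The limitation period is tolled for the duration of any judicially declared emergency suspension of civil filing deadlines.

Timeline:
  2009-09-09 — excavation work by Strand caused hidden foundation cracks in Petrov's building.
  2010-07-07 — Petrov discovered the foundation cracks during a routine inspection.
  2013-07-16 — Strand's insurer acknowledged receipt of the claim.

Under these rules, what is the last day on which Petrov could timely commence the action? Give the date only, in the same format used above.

Under the discovery rule, the claim accrued on 2010-07-07, when Petrov discovered the injury — not on the 2009-09-09 date of the underlying act.
Adding the 4 years base period to 2010-07-07 gives a deadline of 2014-07-07, before any tolling.
The other events in the timeline have no effect on the limitation period under the stated rules.

2014-07-07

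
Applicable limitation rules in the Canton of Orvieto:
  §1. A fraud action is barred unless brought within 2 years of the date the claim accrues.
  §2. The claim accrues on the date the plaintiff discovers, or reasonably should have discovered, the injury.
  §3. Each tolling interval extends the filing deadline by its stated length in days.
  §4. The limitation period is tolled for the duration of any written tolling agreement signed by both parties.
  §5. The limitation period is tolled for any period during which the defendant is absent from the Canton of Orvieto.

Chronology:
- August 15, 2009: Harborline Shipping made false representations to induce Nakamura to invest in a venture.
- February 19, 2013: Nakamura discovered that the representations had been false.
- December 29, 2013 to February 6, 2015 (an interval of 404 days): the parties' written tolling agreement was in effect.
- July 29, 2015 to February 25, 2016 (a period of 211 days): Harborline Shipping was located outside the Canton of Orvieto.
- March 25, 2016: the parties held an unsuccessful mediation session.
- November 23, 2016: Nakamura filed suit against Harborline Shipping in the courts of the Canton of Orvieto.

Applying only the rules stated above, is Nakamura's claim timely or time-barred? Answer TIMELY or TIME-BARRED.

TIME-BARRED

Accrual is tied to discovery, so the period began on February 19, 2013 rather than on August 15, 2009 when the act occurred.
Adding the 2 years base period to February 19, 2013 gives a deadline of February 19, 2015, before any tolling.
Because the written tolling agreement ran from December 29, 2013 to February 6, 2015, the deadline is extended by 404 days to March 29, 2016.
The period was tolled for 211 days by the defendant's absence from the jurisdiction (July 29, 2015 to February 25, 2016), pushing the deadline to October 26, 2016.
Nothing else in the chronology tolls or restarts the period.
The November 23, 2016 filing falls after the October 26, 2016 deadline; the claim is time-barred.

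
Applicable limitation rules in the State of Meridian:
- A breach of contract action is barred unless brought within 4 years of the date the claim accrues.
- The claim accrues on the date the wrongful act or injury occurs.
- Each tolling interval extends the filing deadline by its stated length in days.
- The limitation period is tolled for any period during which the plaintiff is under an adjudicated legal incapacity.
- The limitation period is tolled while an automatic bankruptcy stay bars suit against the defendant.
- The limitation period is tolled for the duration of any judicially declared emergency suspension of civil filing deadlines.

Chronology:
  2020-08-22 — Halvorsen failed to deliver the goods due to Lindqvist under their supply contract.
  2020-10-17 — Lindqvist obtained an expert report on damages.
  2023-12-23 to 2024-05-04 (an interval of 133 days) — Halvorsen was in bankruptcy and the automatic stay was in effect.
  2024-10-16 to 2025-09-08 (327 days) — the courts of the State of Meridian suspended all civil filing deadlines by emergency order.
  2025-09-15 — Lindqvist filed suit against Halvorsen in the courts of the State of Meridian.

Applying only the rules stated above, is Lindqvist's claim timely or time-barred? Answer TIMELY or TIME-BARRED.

TIMELY

The claim accrued on 2020-08-22, when the wrongful act occurred.
The untolled deadline — 4 years after 2020-08-22 — is 2024-08-22.
The period was tolled for 133 days by the automatic bankruptcy stay (2023-12-23 to 2024-05-04), pushing the deadline to 2025-01-02.
The period was tolled for 327 days by the emergency suspension of filing deadlines (2024-10-16 to 2025-09-08), pushing the deadline to 2025-11-25.
None of the other events listed affects the running of the period under the stated rules.
Lindqvist filed on 2025-09-15, before the 2025-11-25 deadline, so the action is timely.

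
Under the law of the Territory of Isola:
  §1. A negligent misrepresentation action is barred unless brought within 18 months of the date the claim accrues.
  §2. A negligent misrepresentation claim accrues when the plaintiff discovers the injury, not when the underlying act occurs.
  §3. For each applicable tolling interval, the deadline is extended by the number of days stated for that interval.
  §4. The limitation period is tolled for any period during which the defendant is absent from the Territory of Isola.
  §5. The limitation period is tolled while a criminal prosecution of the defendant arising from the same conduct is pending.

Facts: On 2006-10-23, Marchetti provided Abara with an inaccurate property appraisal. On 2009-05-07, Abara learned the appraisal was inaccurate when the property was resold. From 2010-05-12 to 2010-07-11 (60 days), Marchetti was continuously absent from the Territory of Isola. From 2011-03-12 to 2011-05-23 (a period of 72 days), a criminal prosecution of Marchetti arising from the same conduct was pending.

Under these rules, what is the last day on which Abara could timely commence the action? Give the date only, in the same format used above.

The claim did not accrue until Abara discovered the injury on 2009-05-07; the 2006-10-23 act date does not start the clock under the stated rule.
The untolled deadline — 18 months after 2009-05-07 — is 2010-11-07.
The defendant's absence from the jurisdiction from 2010-05-12 to 2010-07-11 tolled the period for 60 days, extending the deadline to 2011-01-06.
By the time the pending criminal prosecution began on 2011-03-12, the limitation period had already expired on 2011-01-06; that interval cannot revive it.

2011-01-06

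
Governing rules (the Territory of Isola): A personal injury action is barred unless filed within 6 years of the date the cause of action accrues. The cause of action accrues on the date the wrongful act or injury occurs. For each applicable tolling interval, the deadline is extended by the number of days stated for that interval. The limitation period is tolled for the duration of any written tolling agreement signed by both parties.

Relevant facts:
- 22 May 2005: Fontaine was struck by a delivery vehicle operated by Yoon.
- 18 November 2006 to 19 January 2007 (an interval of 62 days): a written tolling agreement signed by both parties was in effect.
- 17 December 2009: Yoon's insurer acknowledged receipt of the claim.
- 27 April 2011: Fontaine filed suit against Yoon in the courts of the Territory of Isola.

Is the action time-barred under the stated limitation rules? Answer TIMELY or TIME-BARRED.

The limitation period began to run on 22 May 2005.
6 years from 22 May 2005 is 22 May 2011.
Because the written tolling agreement ran from 18 November 2006 to 19 January 2007, the deadline is extended by 62 days to 23 July 2011.
Nothing else in the chronology tolls or restarts the period.
The 27 April 2011 filing precedes the 23 July 2011 deadline; the claim is timely.

TIMELY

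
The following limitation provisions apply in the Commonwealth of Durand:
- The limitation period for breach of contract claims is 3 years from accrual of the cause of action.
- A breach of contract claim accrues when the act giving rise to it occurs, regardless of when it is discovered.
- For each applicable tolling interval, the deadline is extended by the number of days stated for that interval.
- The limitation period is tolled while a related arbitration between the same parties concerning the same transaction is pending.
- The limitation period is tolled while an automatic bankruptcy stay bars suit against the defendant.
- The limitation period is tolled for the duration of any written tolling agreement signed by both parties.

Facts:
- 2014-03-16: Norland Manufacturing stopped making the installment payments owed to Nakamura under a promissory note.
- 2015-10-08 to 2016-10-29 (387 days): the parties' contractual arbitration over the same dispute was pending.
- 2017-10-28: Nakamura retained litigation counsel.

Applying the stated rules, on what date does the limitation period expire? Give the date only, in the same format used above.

The limitation period began to run on 2014-03-16.
3 years from 2014-03-16 is 2017-03-16.
The pending related arbitration from 2015-10-08 to 2016-10-29 tolled the period for 387 days, extending the deadline to 2018-04-07.
Nothing else in the chronology tolls or restarts the period.

2018-04-07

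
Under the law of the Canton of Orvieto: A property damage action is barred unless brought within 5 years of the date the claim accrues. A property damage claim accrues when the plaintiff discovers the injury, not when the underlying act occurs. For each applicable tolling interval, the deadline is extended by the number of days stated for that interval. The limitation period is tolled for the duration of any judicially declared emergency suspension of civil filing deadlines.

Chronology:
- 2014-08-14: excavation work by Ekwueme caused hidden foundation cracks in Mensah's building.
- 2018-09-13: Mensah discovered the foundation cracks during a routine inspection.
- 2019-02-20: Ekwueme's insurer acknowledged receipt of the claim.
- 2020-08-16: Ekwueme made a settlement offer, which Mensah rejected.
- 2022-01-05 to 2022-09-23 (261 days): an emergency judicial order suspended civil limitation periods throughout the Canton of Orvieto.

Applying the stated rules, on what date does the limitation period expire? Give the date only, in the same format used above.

The claim did not accrue until Mensah discovered the injury on 2018-09-13; the 2014-08-14 act date does not start the clock under the stated rule.
Adding the 5 years base period to 2018-09-13 gives a deadline of 2023-09-13, before any tolling.
Because the emergency suspension of filing deadlines ran from 2022-01-05 to 2022-09-23, the deadline is extended by 261 days to 2024-05-31.
The other events in the timeline have no effect on the limitation period under the stated rules.

2024-05-31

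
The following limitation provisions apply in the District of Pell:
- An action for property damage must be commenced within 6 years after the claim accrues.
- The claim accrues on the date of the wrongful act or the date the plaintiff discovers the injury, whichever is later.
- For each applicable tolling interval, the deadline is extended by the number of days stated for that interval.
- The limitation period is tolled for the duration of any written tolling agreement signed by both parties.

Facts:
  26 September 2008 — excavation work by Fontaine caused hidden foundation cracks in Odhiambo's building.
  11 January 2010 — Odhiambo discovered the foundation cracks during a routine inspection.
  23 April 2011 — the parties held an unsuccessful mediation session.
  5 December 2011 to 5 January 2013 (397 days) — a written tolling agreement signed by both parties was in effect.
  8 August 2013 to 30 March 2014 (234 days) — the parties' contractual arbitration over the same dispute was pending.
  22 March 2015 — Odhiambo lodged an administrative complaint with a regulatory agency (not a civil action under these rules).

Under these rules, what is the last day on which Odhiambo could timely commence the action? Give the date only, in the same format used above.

11 February 2017

The claim accrued on 11 January 2010 — the later of the 26 September 2008 act and the 11 January 2010 discovery.
Adding the 6 years base period to 11 January 2010 gives a deadline of 11 January 2016, before any tolling.
The period was tolled for 397 days by the written tolling agreement (5 December 2011 to 5 January 2013), pushing the deadline to 11 February 2017.
No stated provision tolls the period for a pending arbitration, so the interval from 8 August 2013 to 30 March 2014 has no effect on the deadline.
None of the other events listed affects the running of the period under the stated rules.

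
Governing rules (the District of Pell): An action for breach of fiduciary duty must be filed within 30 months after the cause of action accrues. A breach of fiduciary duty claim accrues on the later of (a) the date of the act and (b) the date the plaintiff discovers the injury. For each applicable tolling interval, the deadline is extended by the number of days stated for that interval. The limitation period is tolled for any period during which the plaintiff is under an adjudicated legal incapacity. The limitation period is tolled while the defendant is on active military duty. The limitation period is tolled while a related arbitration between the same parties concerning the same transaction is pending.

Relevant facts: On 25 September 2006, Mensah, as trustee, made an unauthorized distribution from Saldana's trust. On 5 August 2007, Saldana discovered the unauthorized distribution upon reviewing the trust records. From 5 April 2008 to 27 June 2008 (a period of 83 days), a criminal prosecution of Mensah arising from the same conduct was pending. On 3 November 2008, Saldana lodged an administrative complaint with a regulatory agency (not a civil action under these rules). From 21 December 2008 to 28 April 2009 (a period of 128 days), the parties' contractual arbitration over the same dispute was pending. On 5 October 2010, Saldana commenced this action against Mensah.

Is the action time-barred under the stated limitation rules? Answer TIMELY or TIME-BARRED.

The claim accrued on 5 August 2007 — the later of the 25 September 2006 act and the 5 August 2007 discovery.
Adding the 30 months base period to 5 August 2007 gives a deadline of 5 February 2010, before any tolling.
The pending related arbitration from 21 December 2008 to 28 April 2009 tolled the period for 128 days, extending the deadline to 13 June 2010.
No stated provision tolls the period for a criminal prosecution, so the interval from 5 April 2008 to 27 June 2008 has no effect on the deadline.
The other events in the timeline have no effect on the limitation period under the stated rules.
The 5 October 2010 filing falls after the 13 June 2010 deadline; the claim is time-barred.

TIME-BARRED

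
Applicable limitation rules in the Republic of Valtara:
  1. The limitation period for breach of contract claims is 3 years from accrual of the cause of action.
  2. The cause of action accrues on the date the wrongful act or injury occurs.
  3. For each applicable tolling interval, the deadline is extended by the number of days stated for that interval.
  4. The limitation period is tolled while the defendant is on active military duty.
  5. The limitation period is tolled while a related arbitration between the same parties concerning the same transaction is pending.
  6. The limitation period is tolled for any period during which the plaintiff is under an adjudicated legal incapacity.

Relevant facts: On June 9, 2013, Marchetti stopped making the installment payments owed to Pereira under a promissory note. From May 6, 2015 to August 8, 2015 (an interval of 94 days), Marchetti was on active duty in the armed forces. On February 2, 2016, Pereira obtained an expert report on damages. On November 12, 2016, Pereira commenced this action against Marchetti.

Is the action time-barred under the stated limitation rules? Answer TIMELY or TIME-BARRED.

The limitation period began to run on June 9, 2013.
3 years from June 9, 2013 is June 9, 2016.
The defendant's active military service from May 6, 2015 to August 8, 2015 tolled the period for 94 days, extending the deadline to September 11, 2016.
None of the other events listed affects the running of the period under the stated rules.
Filing on November 12, 2016 missed the September 11, 2016 deadline — the action is time-barred.

TIME-BARRED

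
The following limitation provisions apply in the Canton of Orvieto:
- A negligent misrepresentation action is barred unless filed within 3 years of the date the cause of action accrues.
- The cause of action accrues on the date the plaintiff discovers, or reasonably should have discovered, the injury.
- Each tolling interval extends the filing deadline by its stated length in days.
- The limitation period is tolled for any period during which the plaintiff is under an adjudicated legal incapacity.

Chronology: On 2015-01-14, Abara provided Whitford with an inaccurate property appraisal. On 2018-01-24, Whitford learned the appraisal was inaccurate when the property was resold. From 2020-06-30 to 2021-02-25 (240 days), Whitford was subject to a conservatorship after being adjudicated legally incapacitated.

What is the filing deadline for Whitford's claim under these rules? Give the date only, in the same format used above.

Accrual is tied to discovery, so the period began on 2018-01-24 rather than on 2015-01-14 when the act occurred.
Adding the 3 years base period to 2018-01-24 gives a deadline of 2021-01-24, before any tolling.
The plaintiff's legal incapacity from 2020-06-30 to 2021-02-25 tolled the period for 240 days, extending the deadline to 2021-09-21.

2021-09-21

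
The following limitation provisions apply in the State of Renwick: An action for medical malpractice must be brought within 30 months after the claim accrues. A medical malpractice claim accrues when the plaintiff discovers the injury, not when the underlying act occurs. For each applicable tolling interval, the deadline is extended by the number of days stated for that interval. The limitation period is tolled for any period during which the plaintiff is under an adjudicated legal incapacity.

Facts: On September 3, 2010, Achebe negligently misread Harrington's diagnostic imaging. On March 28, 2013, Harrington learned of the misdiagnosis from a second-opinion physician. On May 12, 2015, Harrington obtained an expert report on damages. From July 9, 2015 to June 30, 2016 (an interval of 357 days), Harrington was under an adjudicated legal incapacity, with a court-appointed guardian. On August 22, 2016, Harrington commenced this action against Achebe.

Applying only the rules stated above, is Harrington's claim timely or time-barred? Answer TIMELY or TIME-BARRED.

Under the discovery rule, the claim accrued on March 28, 2013, when Harrington discovered the injury — not on the September 3, 2010 date of the underlying act.
30 months from March 28, 2013 is September 28, 2015.
The period was tolled for 357 days by the plaintiff's legal incapacity (July 9, 2015 to June 30, 2016), pushing the deadline to September 19, 2016.
The other events in the timeline have no effect on the limitation period under the stated rules.
Harrington filed on August 22, 2016, before the September 19, 2016 deadline, so the action is timely.

TIMELY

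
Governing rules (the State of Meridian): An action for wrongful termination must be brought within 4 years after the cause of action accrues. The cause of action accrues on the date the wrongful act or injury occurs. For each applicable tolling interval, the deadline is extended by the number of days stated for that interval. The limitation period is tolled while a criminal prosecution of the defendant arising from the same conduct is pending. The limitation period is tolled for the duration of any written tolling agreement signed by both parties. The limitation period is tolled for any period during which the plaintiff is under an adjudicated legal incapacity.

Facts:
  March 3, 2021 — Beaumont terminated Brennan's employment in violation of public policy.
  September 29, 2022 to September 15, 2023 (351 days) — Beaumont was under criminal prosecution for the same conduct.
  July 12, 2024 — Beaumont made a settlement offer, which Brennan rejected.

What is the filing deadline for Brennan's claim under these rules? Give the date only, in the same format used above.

February 17, 2026

The cause of action accrued on March 3, 2021, the date of the act.
4 years from March 3, 2021 is March 3, 2025.
The period was tolled for 351 days by the pending criminal prosecution (September 29, 2022 to September 15, 2023), pushing the deadline to February 17, 2026.
None of the other events listed affects the running of the period under the stated rules.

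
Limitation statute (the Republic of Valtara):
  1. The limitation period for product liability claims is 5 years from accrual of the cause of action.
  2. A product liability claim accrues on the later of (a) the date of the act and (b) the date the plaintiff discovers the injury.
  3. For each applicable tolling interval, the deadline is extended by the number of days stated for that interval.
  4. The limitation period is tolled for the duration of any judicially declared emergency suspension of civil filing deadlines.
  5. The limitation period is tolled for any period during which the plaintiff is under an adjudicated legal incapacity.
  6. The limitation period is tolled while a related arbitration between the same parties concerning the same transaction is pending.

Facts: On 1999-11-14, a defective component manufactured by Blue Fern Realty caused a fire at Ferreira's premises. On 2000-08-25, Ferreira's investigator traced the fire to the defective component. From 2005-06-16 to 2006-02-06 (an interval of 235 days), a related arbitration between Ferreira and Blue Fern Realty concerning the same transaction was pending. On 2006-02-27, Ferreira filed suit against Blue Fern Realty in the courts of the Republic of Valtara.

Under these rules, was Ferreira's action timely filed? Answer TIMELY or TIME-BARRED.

The claim accrued on 2000-08-25 — the later of the 1999-11-14 act and the 2000-08-25 discovery.
5 years from 2000-08-25 is 2005-08-25.
The pending related arbitration from 2005-06-16 to 2006-02-06 tolled the period for 235 days, extending the deadline to 2006-04-17.
Ferreira filed on 2006-02-27, before the 2006-04-17 deadline, so the action is timely.

TIMELY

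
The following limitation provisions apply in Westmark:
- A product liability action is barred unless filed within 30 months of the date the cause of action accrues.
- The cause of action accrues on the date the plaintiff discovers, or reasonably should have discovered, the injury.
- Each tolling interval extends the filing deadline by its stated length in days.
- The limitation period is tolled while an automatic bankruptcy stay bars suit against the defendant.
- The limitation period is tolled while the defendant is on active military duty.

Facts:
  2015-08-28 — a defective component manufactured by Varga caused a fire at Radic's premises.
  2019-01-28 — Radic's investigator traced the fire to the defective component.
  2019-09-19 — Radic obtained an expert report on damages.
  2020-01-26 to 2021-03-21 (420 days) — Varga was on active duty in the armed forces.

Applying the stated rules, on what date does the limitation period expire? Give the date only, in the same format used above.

Under the discovery rule, the claim accrued on 2019-01-28, when Radic discovered the injury — not on the 2015-08-28 date of the underlying act.
Adding the 30 months base period to 2019-01-28 gives a deadline of 2021-07-28, before any tolling.
The defendant's active military service from 2020-01-26 to 2021-03-21 tolled the period for 420 days, extending the deadline to 2022-09-21.
The other events in the timeline have no effect on the limitation period under the stated rules.

2022-09-21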